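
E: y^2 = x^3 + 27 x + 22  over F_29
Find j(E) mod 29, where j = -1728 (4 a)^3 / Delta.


Delta = -16(4 a^3 + 27 b^2) mod 29 = 21
-1728 * (4 a)^3 = -1728 * (4*27)^3 mod 29 = 4
j = 4 * 21^(-1) mod 29 = 14

j = 14 (mod 29)


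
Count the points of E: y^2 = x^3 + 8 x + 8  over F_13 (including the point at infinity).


For each x in F_13, count y with y^2 = x^3 + 8 x + 8 mod 13:
  x = 1: RHS = 4, y in [2, 11]  -> 2 point(s)
  x = 4: RHS = 0, y in [0]  -> 1 point(s)
  x = 5: RHS = 4, y in [2, 11]  -> 2 point(s)
  x = 6: RHS = 12, y in [5, 8]  -> 2 point(s)
  x = 7: RHS = 4, y in [2, 11]  -> 2 point(s)
  x = 8: RHS = 12, y in [5, 8]  -> 2 point(s)
  x = 9: RHS = 3, y in [4, 9]  -> 2 point(s)
  x = 10: RHS = 9, y in [3, 10]  -> 2 point(s)
  x = 11: RHS = 10, y in [6, 7]  -> 2 point(s)
  x = 12: RHS = 12, y in [5, 8]  -> 2 point(s)
Affine points: 19. Add the point at infinity: total = 20.

#E(F_13) = 20


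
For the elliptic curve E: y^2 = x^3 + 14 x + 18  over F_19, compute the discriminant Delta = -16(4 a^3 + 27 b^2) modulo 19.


4 a^3 + 27 b^2 = 4*14^3 + 27*18^2 = 10976 + 8748 = 19724
Delta = -16 * (19724) = -315584
Delta mod 19 = 6

Delta = 6 (mod 19)


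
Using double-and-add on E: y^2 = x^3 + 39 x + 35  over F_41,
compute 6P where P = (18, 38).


k = 6 = 110_2 (binary, LSB first: 011)
Double-and-add from P = (18, 38):
  bit 0 = 0: acc unchanged = O
  bit 1 = 1: acc = O + (15, 10) = (15, 10)
  bit 2 = 1: acc = (15, 10) + (19, 3) = (28, 23)

6P = (28, 23)


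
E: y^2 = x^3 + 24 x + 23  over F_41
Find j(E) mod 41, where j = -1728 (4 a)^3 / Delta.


Delta = -16(4 a^3 + 27 b^2) mod 41 = 9
-1728 * (4 a)^3 = -1728 * (4*24)^3 mod 41 = 18
j = 18 * 9^(-1) mod 41 = 2

j = 2 (mod 41)


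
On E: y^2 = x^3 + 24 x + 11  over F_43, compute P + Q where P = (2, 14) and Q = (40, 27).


P != Q, so use the chord formula.
s = (y2 - y1) / (x2 - x1) = (13) / (38) mod 43 = 6
x3 = s^2 - x1 - x2 mod 43 = 6^2 - 2 - 40 = 37
y3 = s (x1 - x3) - y1 mod 43 = 6 * (2 - 37) - 14 = 34

P + Q = (37, 34)


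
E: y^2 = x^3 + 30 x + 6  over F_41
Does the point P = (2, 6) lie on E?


Check whether y^2 = x^3 + 30 x + 6 (mod 41) for (x, y) = (2, 6).
LHS: y^2 = 6^2 mod 41 = 36
RHS: x^3 + 30 x + 6 = 2^3 + 30*2 + 6 mod 41 = 33
LHS != RHS

No, not on the curve


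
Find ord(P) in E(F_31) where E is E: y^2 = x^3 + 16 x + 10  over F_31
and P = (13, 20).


Compute successive multiples of P until we hit O:
  1P = (13, 20)
  2P = (14, 8)
  3P = (24, 19)
  4P = (4, 13)
  5P = (28, 20)
  6P = (21, 11)
  7P = (22, 25)
  8P = (12, 15)
  ... (continuing to 28P)
  28P = O

ord(P) = 28


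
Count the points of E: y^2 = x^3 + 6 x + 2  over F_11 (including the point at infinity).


For each x in F_11, count y with y^2 = x^3 + 6 x + 2 mod 11:
  x = 1: RHS = 9, y in [3, 8]  -> 2 point(s)
  x = 2: RHS = 0, y in [0]  -> 1 point(s)
  x = 3: RHS = 3, y in [5, 6]  -> 2 point(s)
  x = 5: RHS = 3, y in [5, 6]  -> 2 point(s)
  x = 6: RHS = 1, y in [1, 10]  -> 2 point(s)
  x = 8: RHS = 1, y in [1, 10]  -> 2 point(s)
  x = 9: RHS = 4, y in [2, 9]  -> 2 point(s)
Affine points: 13. Add the point at infinity: total = 14.

#E(F_11) = 14


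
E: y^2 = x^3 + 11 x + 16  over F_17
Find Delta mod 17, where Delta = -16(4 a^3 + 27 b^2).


4 a^3 + 27 b^2 = 4*11^3 + 27*16^2 = 5324 + 6912 = 12236
Delta = -16 * (12236) = -195776
Delta mod 17 = 13

Delta = 13 (mod 17)


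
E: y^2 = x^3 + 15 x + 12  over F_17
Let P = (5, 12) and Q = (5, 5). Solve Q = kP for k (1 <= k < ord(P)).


Enumerate multiples of P until we hit Q = (5, 5):
  1P = (5, 12)
  2P = (3, 4)
  3P = (8, 10)
  4P = (12, 4)
  5P = (2, 4)
  6P = (2, 13)
  7P = (12, 13)
  8P = (8, 7)
  9P = (3, 13)
  10P = (5, 5)
Match found at i = 10.

k = 10


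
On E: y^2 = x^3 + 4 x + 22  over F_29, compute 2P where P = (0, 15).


Doubling: s = (3 x1^2 + a) / (2 y1)
s = (3*0^2 + 4) / (2*15) mod 29 = 4
x3 = s^2 - 2 x1 mod 29 = 4^2 - 2*0 = 16
y3 = s (x1 - x3) - y1 mod 29 = 4 * (0 - 16) - 15 = 8

2P = (16, 8)


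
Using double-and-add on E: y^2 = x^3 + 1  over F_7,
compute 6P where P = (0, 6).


k = 6 = 110_2 (binary, LSB first: 011)
Double-and-add from P = (0, 6):
  bit 0 = 0: acc unchanged = O
  bit 1 = 1: acc = O + (0, 1) = (0, 1)
  bit 2 = 1: acc = (0, 1) + (0, 6) = O

6P = O


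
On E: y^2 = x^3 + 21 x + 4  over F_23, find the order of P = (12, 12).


Compute successive multiples of P until we hit O:
  1P = (12, 12)
  2P = (2, 10)
  3P = (21, 0)
  4P = (2, 13)
  5P = (12, 11)
  6P = O

ord(P) = 6


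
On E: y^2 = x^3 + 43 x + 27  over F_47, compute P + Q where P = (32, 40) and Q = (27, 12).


P != Q, so use the chord formula.
s = (y2 - y1) / (x2 - x1) = (19) / (42) mod 47 = 15
x3 = s^2 - x1 - x2 mod 47 = 15^2 - 32 - 27 = 25
y3 = s (x1 - x3) - y1 mod 47 = 15 * (32 - 25) - 40 = 18

P + Q = (25, 18)


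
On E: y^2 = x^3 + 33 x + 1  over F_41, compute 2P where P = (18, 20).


Doubling: s = (3 x1^2 + a) / (2 y1)
s = (3*18^2 + 33) / (2*20) mod 41 = 20
x3 = s^2 - 2 x1 mod 41 = 20^2 - 2*18 = 36
y3 = s (x1 - x3) - y1 mod 41 = 20 * (18 - 36) - 20 = 30

2P = (36, 30)


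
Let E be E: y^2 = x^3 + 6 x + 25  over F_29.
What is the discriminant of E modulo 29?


4 a^3 + 27 b^2 = 4*6^3 + 27*25^2 = 864 + 16875 = 17739
Delta = -16 * (17739) = -283824
Delta mod 29 = 28

Delta = 28 (mod 29)


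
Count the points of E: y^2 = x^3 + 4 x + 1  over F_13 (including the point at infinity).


For each x in F_13, count y with y^2 = x^3 + 4 x + 1 mod 13:
  x = 0: RHS = 1, y in [1, 12]  -> 2 point(s)
  x = 2: RHS = 4, y in [2, 11]  -> 2 point(s)
  x = 3: RHS = 1, y in [1, 12]  -> 2 point(s)
  x = 4: RHS = 3, y in [4, 9]  -> 2 point(s)
  x = 5: RHS = 3, y in [4, 9]  -> 2 point(s)
  x = 8: RHS = 12, y in [5, 8]  -> 2 point(s)
  x = 9: RHS = 12, y in [5, 8]  -> 2 point(s)
  x = 10: RHS = 1, y in [1, 12]  -> 2 point(s)
  x = 12: RHS = 9, y in [3, 10]  -> 2 point(s)
Affine points: 18. Add the point at infinity: total = 19.

#E(F_13) = 19


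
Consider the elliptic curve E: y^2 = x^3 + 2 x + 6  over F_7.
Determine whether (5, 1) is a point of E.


Check whether y^2 = x^3 + 2 x + 6 (mod 7) for (x, y) = (5, 1).
LHS: y^2 = 1^2 mod 7 = 1
RHS: x^3 + 2 x + 6 = 5^3 + 2*5 + 6 mod 7 = 1
LHS = RHS

Yes, on the curve


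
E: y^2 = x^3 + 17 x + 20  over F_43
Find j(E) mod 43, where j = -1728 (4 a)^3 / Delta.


Delta = -16(4 a^3 + 27 b^2) mod 43 = 1
-1728 * (4 a)^3 = -1728 * (4*17)^3 mod 43 = 1
j = 1 * 1^(-1) mod 43 = 1

j = 1 (mod 43)


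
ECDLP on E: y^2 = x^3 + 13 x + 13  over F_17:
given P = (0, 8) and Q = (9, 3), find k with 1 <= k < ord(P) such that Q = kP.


Enumerate multiples of P until we hit Q = (9, 3):
  1P = (0, 8)
  2P = (16, 13)
  3P = (9, 3)
Match found at i = 3.

k = 3


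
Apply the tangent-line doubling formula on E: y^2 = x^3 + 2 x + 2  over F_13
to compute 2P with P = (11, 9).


Doubling: s = (3 x1^2 + a) / (2 y1)
s = (3*11^2 + 2) / (2*9) mod 13 = 8
x3 = s^2 - 2 x1 mod 13 = 8^2 - 2*11 = 3
y3 = s (x1 - x3) - y1 mod 13 = 8 * (11 - 3) - 9 = 3

2P = (3, 3)


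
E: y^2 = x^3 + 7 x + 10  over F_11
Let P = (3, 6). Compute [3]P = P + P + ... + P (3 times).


k = 3 = 11_2 (binary, LSB first: 11)
Double-and-add from P = (3, 6):
  bit 0 = 1: acc = O + (3, 6) = (3, 6)
  bit 1 = 1: acc = (3, 6) + (6, 2) = (5, 4)

3P = (5, 4)


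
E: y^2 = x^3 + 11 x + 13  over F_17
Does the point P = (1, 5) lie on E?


Check whether y^2 = x^3 + 11 x + 13 (mod 17) for (x, y) = (1, 5).
LHS: y^2 = 5^2 mod 17 = 8
RHS: x^3 + 11 x + 13 = 1^3 + 11*1 + 13 mod 17 = 8
LHS = RHS

Yes, on the curve


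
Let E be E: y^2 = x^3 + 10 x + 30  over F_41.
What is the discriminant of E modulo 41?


4 a^3 + 27 b^2 = 4*10^3 + 27*30^2 = 4000 + 24300 = 28300
Delta = -16 * (28300) = -452800
Delta mod 41 = 4

Delta = 4 (mod 41)


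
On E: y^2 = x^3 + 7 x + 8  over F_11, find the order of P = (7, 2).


Compute successive multiples of P until we hit O:
  1P = (7, 2)
  2P = (8, 9)
  3P = (1, 7)
  4P = (4, 1)
  5P = (5, 6)
  6P = (3, 1)
  7P = (10, 0)
  8P = (3, 10)
  ... (continuing to 14P)
  14P = O

ord(P) = 14


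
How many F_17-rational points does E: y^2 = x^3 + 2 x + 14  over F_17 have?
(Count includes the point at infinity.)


For each x in F_17, count y with y^2 = x^3 + 2 x + 14 mod 17:
  x = 1: RHS = 0, y in [0]  -> 1 point(s)
  x = 2: RHS = 9, y in [3, 14]  -> 2 point(s)
  x = 3: RHS = 13, y in [8, 9]  -> 2 point(s)
  x = 4: RHS = 1, y in [1, 16]  -> 2 point(s)
  x = 5: RHS = 13, y in [8, 9]  -> 2 point(s)
  x = 6: RHS = 4, y in [2, 15]  -> 2 point(s)
  x = 8: RHS = 15, y in [7, 10]  -> 2 point(s)
  x = 9: RHS = 13, y in [8, 9]  -> 2 point(s)
  x = 12: RHS = 15, y in [7, 10]  -> 2 point(s)
  x = 14: RHS = 15, y in [7, 10]  -> 2 point(s)
  x = 15: RHS = 2, y in [6, 11]  -> 2 point(s)
Affine points: 21. Add the point at infinity: total = 22.

#E(F_17) = 22


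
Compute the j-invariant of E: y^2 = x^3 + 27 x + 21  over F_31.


Delta = -16(4 a^3 + 27 b^2) mod 31 = 18
-1728 * (4 a)^3 = -1728 * (4*27)^3 mod 31 = 30
j = 30 * 18^(-1) mod 31 = 12

j = 12 (mod 31)


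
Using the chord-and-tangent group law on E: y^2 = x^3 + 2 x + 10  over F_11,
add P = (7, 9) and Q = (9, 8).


P != Q, so use the chord formula.
s = (y2 - y1) / (x2 - x1) = (10) / (2) mod 11 = 5
x3 = s^2 - x1 - x2 mod 11 = 5^2 - 7 - 9 = 9
y3 = s (x1 - x3) - y1 mod 11 = 5 * (7 - 9) - 9 = 3

P + Q = (9, 3)


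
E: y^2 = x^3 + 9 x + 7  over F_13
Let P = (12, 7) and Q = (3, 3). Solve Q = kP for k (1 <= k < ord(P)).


Enumerate multiples of P until we hit Q = (3, 3):
  1P = (12, 7)
  2P = (3, 10)
  3P = (1, 11)
  4P = (4, 9)
  5P = (6, 11)
  6P = (7, 7)
  7P = (7, 6)
  8P = (6, 2)
  9P = (4, 4)
  10P = (1, 2)
  11P = (3, 3)
Match found at i = 11.

k = 11


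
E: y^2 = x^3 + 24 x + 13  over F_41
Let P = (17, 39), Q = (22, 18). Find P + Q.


P != Q, so use the chord formula.
s = (y2 - y1) / (x2 - x1) = (20) / (5) mod 41 = 4
x3 = s^2 - x1 - x2 mod 41 = 4^2 - 17 - 22 = 18
y3 = s (x1 - x3) - y1 mod 41 = 4 * (17 - 18) - 39 = 39

P + Q = (18, 39)


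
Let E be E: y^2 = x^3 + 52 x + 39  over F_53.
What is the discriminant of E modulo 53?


4 a^3 + 27 b^2 = 4*52^3 + 27*39^2 = 562432 + 41067 = 603499
Delta = -16 * (603499) = -9655984
Delta mod 53 = 33

Delta = 33 (mod 53)


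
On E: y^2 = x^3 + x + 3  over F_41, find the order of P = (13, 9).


Compute successive multiples of P until we hit O:
  1P = (13, 9)
  2P = (33, 37)
  3P = (15, 21)
  4P = (8, 21)
  5P = (11, 19)
  6P = (1, 13)
  7P = (18, 20)
  8P = (5, 25)
  ... (continuing to 39P)
  39P = O

ord(P) = 39


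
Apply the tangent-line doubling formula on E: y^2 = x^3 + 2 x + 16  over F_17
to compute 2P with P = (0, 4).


Doubling: s = (3 x1^2 + a) / (2 y1)
s = (3*0^2 + 2) / (2*4) mod 17 = 13
x3 = s^2 - 2 x1 mod 17 = 13^2 - 2*0 = 16
y3 = s (x1 - x3) - y1 mod 17 = 13 * (0 - 16) - 4 = 9

2P = (16, 9)


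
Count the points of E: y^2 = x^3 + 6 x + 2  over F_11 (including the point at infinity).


For each x in F_11, count y with y^2 = x^3 + 6 x + 2 mod 11:
  x = 1: RHS = 9, y in [3, 8]  -> 2 point(s)
  x = 2: RHS = 0, y in [0]  -> 1 point(s)
  x = 3: RHS = 3, y in [5, 6]  -> 2 point(s)
  x = 5: RHS = 3, y in [5, 6]  -> 2 point(s)
  x = 6: RHS = 1, y in [1, 10]  -> 2 point(s)
  x = 8: RHS = 1, y in [1, 10]  -> 2 point(s)
  x = 9: RHS = 4, y in [2, 9]  -> 2 point(s)
Affine points: 13. Add the point at infinity: total = 14.

#E(F_11) = 14


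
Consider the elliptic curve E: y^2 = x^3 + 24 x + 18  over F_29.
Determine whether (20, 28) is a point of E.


Check whether y^2 = x^3 + 24 x + 18 (mod 29) for (x, y) = (20, 28).
LHS: y^2 = 28^2 mod 29 = 1
RHS: x^3 + 24 x + 18 = 20^3 + 24*20 + 18 mod 29 = 1
LHS = RHS

Yes, on the curve


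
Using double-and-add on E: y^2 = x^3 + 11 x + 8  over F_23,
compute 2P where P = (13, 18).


k = 2 = 10_2 (binary, LSB first: 01)
Double-and-add from P = (13, 18):
  bit 0 = 0: acc unchanged = O
  bit 1 = 1: acc = O + (15, 12) = (15, 12)

2P = (15, 12)


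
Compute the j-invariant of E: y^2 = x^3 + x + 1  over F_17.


Delta = -16(4 a^3 + 27 b^2) mod 17 = 14
-1728 * (4 a)^3 = -1728 * (4*1)^3 mod 17 = 10
j = 10 * 14^(-1) mod 17 = 8

j = 8 (mod 17)


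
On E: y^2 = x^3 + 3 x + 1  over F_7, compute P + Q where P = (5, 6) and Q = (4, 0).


P != Q, so use the chord formula.
s = (y2 - y1) / (x2 - x1) = (1) / (6) mod 7 = 6
x3 = s^2 - x1 - x2 mod 7 = 6^2 - 5 - 4 = 6
y3 = s (x1 - x3) - y1 mod 7 = 6 * (5 - 6) - 6 = 2

P + Q = (6, 2)


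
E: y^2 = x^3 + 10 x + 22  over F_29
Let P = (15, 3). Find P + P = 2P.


Doubling: s = (3 x1^2 + a) / (2 y1)
s = (3*15^2 + 10) / (2*3) mod 29 = 3
x3 = s^2 - 2 x1 mod 29 = 3^2 - 2*15 = 8
y3 = s (x1 - x3) - y1 mod 29 = 3 * (15 - 8) - 3 = 18

2P = (8, 18)


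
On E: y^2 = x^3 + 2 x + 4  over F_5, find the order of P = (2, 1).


Compute successive multiples of P until we hit O:
  1P = (2, 1)
  2P = (0, 3)
  3P = (4, 1)
  4P = (4, 4)
  5P = (0, 2)
  6P = (2, 4)
  7P = O

ord(P) = 7


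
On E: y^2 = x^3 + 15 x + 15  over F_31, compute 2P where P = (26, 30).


k = 2 = 10_2 (binary, LSB first: 01)
Double-and-add from P = (26, 30):
  bit 0 = 0: acc unchanged = O
  bit 1 = 1: acc = O + (20, 10) = (20, 10)

2P = (20, 10)


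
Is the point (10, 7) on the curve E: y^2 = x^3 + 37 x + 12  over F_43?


Check whether y^2 = x^3 + 37 x + 12 (mod 43) for (x, y) = (10, 7).
LHS: y^2 = 7^2 mod 43 = 6
RHS: x^3 + 37 x + 12 = 10^3 + 37*10 + 12 mod 43 = 6
LHS = RHS

Yes, on the curve


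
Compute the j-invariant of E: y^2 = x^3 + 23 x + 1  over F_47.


Delta = -16(4 a^3 + 27 b^2) mod 47 = 46
-1728 * (4 a)^3 = -1728 * (4*23)^3 mod 47 = 6
j = 6 * 46^(-1) mod 47 = 41

j = 41 (mod 47)


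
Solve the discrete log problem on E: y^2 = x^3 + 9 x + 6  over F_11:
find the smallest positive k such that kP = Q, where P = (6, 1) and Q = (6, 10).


Enumerate multiples of P until we hit Q = (6, 10):
  1P = (6, 1)
  2P = (3, 4)
  3P = (3, 7)
  4P = (6, 10)
Match found at i = 4.

k = 4


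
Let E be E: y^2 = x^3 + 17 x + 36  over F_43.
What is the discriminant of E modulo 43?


4 a^3 + 27 b^2 = 4*17^3 + 27*36^2 = 19652 + 34992 = 54644
Delta = -16 * (54644) = -874304
Delta mod 43 = 15

Delta = 15 (mod 43)


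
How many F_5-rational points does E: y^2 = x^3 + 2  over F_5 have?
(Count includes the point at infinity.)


For each x in F_5, count y with y^2 = x^3 + 0 x + 2 mod 5:
  x = 2: RHS = 0, y in [0]  -> 1 point(s)
  x = 3: RHS = 4, y in [2, 3]  -> 2 point(s)
  x = 4: RHS = 1, y in [1, 4]  -> 2 point(s)
Affine points: 5. Add the point at infinity: total = 6.

#E(F_5) = 6


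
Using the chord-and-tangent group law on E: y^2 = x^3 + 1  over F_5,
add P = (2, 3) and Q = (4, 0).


P != Q, so use the chord formula.
s = (y2 - y1) / (x2 - x1) = (2) / (2) mod 5 = 1
x3 = s^2 - x1 - x2 mod 5 = 1^2 - 2 - 4 = 0
y3 = s (x1 - x3) - y1 mod 5 = 1 * (2 - 0) - 3 = 4

P + Q = (0, 4)


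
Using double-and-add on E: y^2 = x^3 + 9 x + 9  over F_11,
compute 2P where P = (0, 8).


k = 2 = 10_2 (binary, LSB first: 01)
Double-and-add from P = (0, 8):
  bit 0 = 0: acc unchanged = O
  bit 1 = 1: acc = O + (5, 5) = (5, 5)

2P = (5, 5)


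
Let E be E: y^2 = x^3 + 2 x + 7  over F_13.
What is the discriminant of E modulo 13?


4 a^3 + 27 b^2 = 4*2^3 + 27*7^2 = 32 + 1323 = 1355
Delta = -16 * (1355) = -21680
Delta mod 13 = 4

Delta = 4 (mod 13)


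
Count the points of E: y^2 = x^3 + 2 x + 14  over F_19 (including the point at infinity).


For each x in F_19, count y with y^2 = x^3 + 2 x + 14 mod 19:
  x = 1: RHS = 17, y in [6, 13]  -> 2 point(s)
  x = 2: RHS = 7, y in [8, 11]  -> 2 point(s)
  x = 3: RHS = 9, y in [3, 16]  -> 2 point(s)
  x = 5: RHS = 16, y in [4, 15]  -> 2 point(s)
  x = 9: RHS = 1, y in [1, 18]  -> 2 point(s)
  x = 16: RHS = 0, y in [0]  -> 1 point(s)
  x = 18: RHS = 11, y in [7, 12]  -> 2 point(s)
Affine points: 13. Add the point at infinity: total = 14.

#E(F_19) = 14


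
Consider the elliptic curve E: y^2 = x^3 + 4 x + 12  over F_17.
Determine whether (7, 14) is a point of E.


Check whether y^2 = x^3 + 4 x + 12 (mod 17) for (x, y) = (7, 14).
LHS: y^2 = 14^2 mod 17 = 9
RHS: x^3 + 4 x + 12 = 7^3 + 4*7 + 12 mod 17 = 9
LHS = RHS

Yes, on the curve


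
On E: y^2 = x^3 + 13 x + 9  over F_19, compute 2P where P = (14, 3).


Doubling: s = (3 x1^2 + a) / (2 y1)
s = (3*14^2 + 13) / (2*3) mod 19 = 2
x3 = s^2 - 2 x1 mod 19 = 2^2 - 2*14 = 14
y3 = s (x1 - x3) - y1 mod 19 = 2 * (14 - 14) - 3 = 16

2P = (14, 16)


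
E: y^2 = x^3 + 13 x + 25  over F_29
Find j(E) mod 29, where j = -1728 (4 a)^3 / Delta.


Delta = -16(4 a^3 + 27 b^2) mod 29 = 3
-1728 * (4 a)^3 = -1728 * (4*13)^3 mod 29 = 18
j = 18 * 3^(-1) mod 29 = 6

j = 6 (mod 29)


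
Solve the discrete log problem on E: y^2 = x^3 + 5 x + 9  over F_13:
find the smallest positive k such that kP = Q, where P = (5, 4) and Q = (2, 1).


Enumerate multiples of P until we hit Q = (2, 1):
  1P = (5, 4)
  2P = (12, 4)
  3P = (9, 9)
  4P = (3, 5)
  5P = (2, 1)
Match found at i = 5.

k = 5


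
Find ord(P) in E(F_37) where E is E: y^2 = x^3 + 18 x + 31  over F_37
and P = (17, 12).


Compute successive multiples of P until we hit O:
  1P = (17, 12)
  2P = (14, 20)
  3P = (9, 16)
  4P = (2, 36)
  5P = (25, 23)
  6P = (31, 15)
  7P = (10, 8)
  8P = (36, 30)
  ... (continuing to 31P)
  31P = O

ord(P) = 31


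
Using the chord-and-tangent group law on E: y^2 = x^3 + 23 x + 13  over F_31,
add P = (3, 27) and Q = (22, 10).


P != Q, so use the chord formula.
s = (y2 - y1) / (x2 - x1) = (14) / (19) mod 31 = 4
x3 = s^2 - x1 - x2 mod 31 = 4^2 - 3 - 22 = 22
y3 = s (x1 - x3) - y1 mod 31 = 4 * (3 - 22) - 27 = 21

P + Q = (22, 21)


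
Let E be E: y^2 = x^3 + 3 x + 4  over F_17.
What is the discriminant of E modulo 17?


4 a^3 + 27 b^2 = 4*3^3 + 27*4^2 = 108 + 432 = 540
Delta = -16 * (540) = -8640
Delta mod 17 = 13

Delta = 13 (mod 17)


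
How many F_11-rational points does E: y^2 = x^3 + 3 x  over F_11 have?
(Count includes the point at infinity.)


For each x in F_11, count y with y^2 = x^3 + 3 x + 0 mod 11:
  x = 0: RHS = 0, y in [0]  -> 1 point(s)
  x = 1: RHS = 4, y in [2, 9]  -> 2 point(s)
  x = 2: RHS = 3, y in [5, 6]  -> 2 point(s)
  x = 3: RHS = 3, y in [5, 6]  -> 2 point(s)
  x = 6: RHS = 3, y in [5, 6]  -> 2 point(s)
  x = 7: RHS = 1, y in [1, 10]  -> 2 point(s)
Affine points: 11. Add the point at infinity: total = 12.

#E(F_11) = 12


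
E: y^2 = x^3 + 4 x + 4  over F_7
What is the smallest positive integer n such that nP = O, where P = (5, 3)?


Compute successive multiples of P until we hit O:
  1P = (5, 3)
  2P = (1, 3)
  3P = (1, 4)
  4P = (5, 4)
  5P = O

ord(P) = 5


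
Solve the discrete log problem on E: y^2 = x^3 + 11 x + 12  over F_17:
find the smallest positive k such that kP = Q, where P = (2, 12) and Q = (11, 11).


Enumerate multiples of P until we hit Q = (11, 11):
  1P = (2, 12)
  2P = (12, 11)
  3P = (11, 11)
Match found at i = 3.

k = 3


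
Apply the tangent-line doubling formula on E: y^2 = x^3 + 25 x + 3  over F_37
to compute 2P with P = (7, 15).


Doubling: s = (3 x1^2 + a) / (2 y1)
s = (3*7^2 + 25) / (2*15) mod 37 = 23
x3 = s^2 - 2 x1 mod 37 = 23^2 - 2*7 = 34
y3 = s (x1 - x3) - y1 mod 37 = 23 * (7 - 34) - 15 = 30

2P = (34, 30)


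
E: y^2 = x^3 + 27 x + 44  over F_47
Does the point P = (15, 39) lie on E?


Check whether y^2 = x^3 + 27 x + 44 (mod 47) for (x, y) = (15, 39).
LHS: y^2 = 39^2 mod 47 = 17
RHS: x^3 + 27 x + 44 = 15^3 + 27*15 + 44 mod 47 = 17
LHS = RHS

Yes, on the curve


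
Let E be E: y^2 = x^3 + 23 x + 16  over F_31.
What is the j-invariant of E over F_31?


Delta = -16(4 a^3 + 27 b^2) mod 31 = 17
-1728 * (4 a)^3 = -1728 * (4*23)^3 mod 31 = 23
j = 23 * 17^(-1) mod 31 = 5

j = 5 (mod 31)


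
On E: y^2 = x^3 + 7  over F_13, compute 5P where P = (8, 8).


k = 5 = 101_2 (binary, LSB first: 101)
Double-and-add from P = (8, 8):
  bit 0 = 1: acc = O + (8, 8) = (8, 8)
  bit 1 = 0: acc unchanged = (8, 8)
  bit 2 = 1: acc = (8, 8) + (7, 8) = (11, 5)

5P = (11, 5)


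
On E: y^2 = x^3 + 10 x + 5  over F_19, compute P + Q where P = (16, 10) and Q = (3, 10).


P != Q, so use the chord formula.
s = (y2 - y1) / (x2 - x1) = (0) / (6) mod 19 = 0
x3 = s^2 - x1 - x2 mod 19 = 0^2 - 16 - 3 = 0
y3 = s (x1 - x3) - y1 mod 19 = 0 * (16 - 0) - 10 = 9

P + Q = (0, 9)


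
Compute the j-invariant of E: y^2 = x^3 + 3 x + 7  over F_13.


Delta = -16(4 a^3 + 27 b^2) mod 13 = 10
-1728 * (4 a)^3 = -1728 * (4*3)^3 mod 13 = 12
j = 12 * 10^(-1) mod 13 = 9

j = 9 (mod 13)


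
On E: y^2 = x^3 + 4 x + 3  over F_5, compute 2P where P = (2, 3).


Doubling: s = (3 x1^2 + a) / (2 y1)
s = (3*2^2 + 4) / (2*3) mod 5 = 1
x3 = s^2 - 2 x1 mod 5 = 1^2 - 2*2 = 2
y3 = s (x1 - x3) - y1 mod 5 = 1 * (2 - 2) - 3 = 2

2P = (2, 2)


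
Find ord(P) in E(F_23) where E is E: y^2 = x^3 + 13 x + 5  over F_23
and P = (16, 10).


Compute successive multiples of P until we hit O:
  1P = (16, 10)
  2P = (9, 0)
  3P = (16, 13)
  4P = O

ord(P) = 4


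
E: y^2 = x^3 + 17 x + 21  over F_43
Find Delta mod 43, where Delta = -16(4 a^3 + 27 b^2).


4 a^3 + 27 b^2 = 4*17^3 + 27*21^2 = 19652 + 11907 = 31559
Delta = -16 * (31559) = -504944
Delta mod 43 = 5

Delta = 5 (mod 43)


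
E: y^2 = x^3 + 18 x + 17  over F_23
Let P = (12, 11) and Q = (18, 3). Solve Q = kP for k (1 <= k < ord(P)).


Enumerate multiples of P until we hit Q = (18, 3):
  1P = (12, 11)
  2P = (7, 16)
  3P = (5, 5)
  4P = (18, 20)
  5P = (1, 17)
  6P = (16, 10)
  7P = (8, 11)
  8P = (3, 12)
  9P = (10, 22)
  10P = (14, 0)
  11P = (10, 1)
  12P = (3, 11)
  13P = (8, 12)
  14P = (16, 13)
  15P = (1, 6)
  16P = (18, 3)
Match found at i = 16.

k = 16


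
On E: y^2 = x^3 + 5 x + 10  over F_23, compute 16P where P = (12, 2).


k = 16 = 10000_2 (binary, LSB first: 00001)
Double-and-add from P = (12, 2):
  bit 0 = 0: acc unchanged = O
  bit 1 = 0: acc unchanged = O
  bit 2 = 0: acc unchanged = O
  bit 3 = 0: acc unchanged = O
  bit 4 = 1: acc = O + (9, 18) = (9, 18)

16P = (9, 18)


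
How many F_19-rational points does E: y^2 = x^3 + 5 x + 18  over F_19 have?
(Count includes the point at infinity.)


For each x in F_19, count y with y^2 = x^3 + 5 x + 18 mod 19:
  x = 1: RHS = 5, y in [9, 10]  -> 2 point(s)
  x = 2: RHS = 17, y in [6, 13]  -> 2 point(s)
  x = 4: RHS = 7, y in [8, 11]  -> 2 point(s)
  x = 5: RHS = 16, y in [4, 15]  -> 2 point(s)
  x = 6: RHS = 17, y in [6, 13]  -> 2 point(s)
  x = 7: RHS = 16, y in [4, 15]  -> 2 point(s)
  x = 8: RHS = 0, y in [0]  -> 1 point(s)
  x = 10: RHS = 4, y in [2, 17]  -> 2 point(s)
  x = 11: RHS = 17, y in [6, 13]  -> 2 point(s)
  x = 12: RHS = 1, y in [1, 18]  -> 2 point(s)
  x = 13: RHS = 0, y in [0]  -> 1 point(s)
  x = 14: RHS = 1, y in [1, 18]  -> 2 point(s)
  x = 17: RHS = 0, y in [0]  -> 1 point(s)
Affine points: 23. Add the point at infinity: total = 24.

#E(F_19) = 24


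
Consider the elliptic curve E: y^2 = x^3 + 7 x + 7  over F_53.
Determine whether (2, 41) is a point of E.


Check whether y^2 = x^3 + 7 x + 7 (mod 53) for (x, y) = (2, 41).
LHS: y^2 = 41^2 mod 53 = 38
RHS: x^3 + 7 x + 7 = 2^3 + 7*2 + 7 mod 53 = 29
LHS != RHS

No, not on the curve


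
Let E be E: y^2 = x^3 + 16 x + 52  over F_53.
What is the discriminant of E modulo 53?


4 a^3 + 27 b^2 = 4*16^3 + 27*52^2 = 16384 + 73008 = 89392
Delta = -16 * (89392) = -1430272
Delta mod 53 = 39

Delta = 39 (mod 53)


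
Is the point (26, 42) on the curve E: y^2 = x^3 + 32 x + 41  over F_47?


Check whether y^2 = x^3 + 32 x + 41 (mod 47) for (x, y) = (26, 42).
LHS: y^2 = 42^2 mod 47 = 25
RHS: x^3 + 32 x + 41 = 26^3 + 32*26 + 41 mod 47 = 25
LHS = RHS

Yes, on the curve


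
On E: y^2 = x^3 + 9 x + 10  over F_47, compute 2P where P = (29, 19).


Doubling: s = (3 x1^2 + a) / (2 y1)
s = (3*29^2 + 9) / (2*19) mod 47 = 32
x3 = s^2 - 2 x1 mod 47 = 32^2 - 2*29 = 26
y3 = s (x1 - x3) - y1 mod 47 = 32 * (29 - 26) - 19 = 30

2P = (26, 30)


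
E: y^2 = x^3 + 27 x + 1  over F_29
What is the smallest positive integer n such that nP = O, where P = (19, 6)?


Compute successive multiples of P until we hit O:
  1P = (19, 6)
  2P = (14, 7)
  3P = (3, 14)
  4P = (0, 28)
  5P = (16, 18)
  6P = (10, 16)
  7P = (22, 7)
  8P = (1, 0)
  ... (continuing to 16P)
  16P = O

ord(P) = 16


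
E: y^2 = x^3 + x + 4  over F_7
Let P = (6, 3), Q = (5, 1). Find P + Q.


P != Q, so use the chord formula.
s = (y2 - y1) / (x2 - x1) = (5) / (6) mod 7 = 2
x3 = s^2 - x1 - x2 mod 7 = 2^2 - 6 - 5 = 0
y3 = s (x1 - x3) - y1 mod 7 = 2 * (6 - 0) - 3 = 2

P + Q = (0, 2)


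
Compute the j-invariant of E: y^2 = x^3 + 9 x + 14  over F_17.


Delta = -16(4 a^3 + 27 b^2) mod 17 = 14
-1728 * (4 a)^3 = -1728 * (4*9)^3 mod 17 = 14
j = 14 * 14^(-1) mod 17 = 1

j = 1 (mod 17)


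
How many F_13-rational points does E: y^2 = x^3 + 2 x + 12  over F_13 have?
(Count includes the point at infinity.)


For each x in F_13, count y with y^2 = x^3 + 2 x + 12 mod 13:
  x = 0: RHS = 12, y in [5, 8]  -> 2 point(s)
  x = 5: RHS = 4, y in [2, 11]  -> 2 point(s)
  x = 11: RHS = 0, y in [0]  -> 1 point(s)
  x = 12: RHS = 9, y in [3, 10]  -> 2 point(s)
Affine points: 7. Add the point at infinity: total = 8.

#E(F_13) = 8


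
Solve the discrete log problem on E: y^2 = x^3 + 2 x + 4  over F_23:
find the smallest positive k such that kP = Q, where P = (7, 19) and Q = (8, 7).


Enumerate multiples of P until we hit Q = (8, 7):
  1P = (7, 19)
  2P = (17, 12)
  3P = (8, 7)
Match found at i = 3.

k = 3


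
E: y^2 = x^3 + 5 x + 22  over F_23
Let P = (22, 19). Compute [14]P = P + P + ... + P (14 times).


k = 14 = 1110_2 (binary, LSB first: 0111)
Double-and-add from P = (22, 19):
  bit 0 = 0: acc unchanged = O
  bit 1 = 1: acc = O + (3, 8) = (3, 8)
  bit 2 = 1: acc = (3, 8) + (21, 2) = (17, 12)
  bit 3 = 1: acc = (17, 12) + (12, 19) = (7, 20)

14P = (7, 20)


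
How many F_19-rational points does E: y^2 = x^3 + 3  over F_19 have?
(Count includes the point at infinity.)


For each x in F_19, count y with y^2 = x^3 + 0 x + 3 mod 19:
  x = 1: RHS = 4, y in [2, 17]  -> 2 point(s)
  x = 2: RHS = 11, y in [7, 12]  -> 2 point(s)
  x = 3: RHS = 11, y in [7, 12]  -> 2 point(s)
  x = 7: RHS = 4, y in [2, 17]  -> 2 point(s)
  x = 11: RHS = 4, y in [2, 17]  -> 2 point(s)
  x = 14: RHS = 11, y in [7, 12]  -> 2 point(s)
Affine points: 12. Add the point at infinity: total = 13.

#E(F_19) = 13


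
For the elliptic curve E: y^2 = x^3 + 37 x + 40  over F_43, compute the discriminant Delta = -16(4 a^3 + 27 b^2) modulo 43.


4 a^3 + 27 b^2 = 4*37^3 + 27*40^2 = 202612 + 43200 = 245812
Delta = -16 * (245812) = -3932992
Delta mod 43 = 3

Delta = 3 (mod 43)


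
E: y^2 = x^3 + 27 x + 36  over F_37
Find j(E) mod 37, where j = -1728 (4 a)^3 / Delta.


Delta = -16(4 a^3 + 27 b^2) mod 37 = 2
-1728 * (4 a)^3 = -1728 * (4*27)^3 mod 37 = 36
j = 36 * 2^(-1) mod 37 = 18

j = 18 (mod 37)


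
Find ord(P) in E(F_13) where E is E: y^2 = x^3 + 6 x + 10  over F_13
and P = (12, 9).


Compute successive multiples of P until we hit O:
  1P = (12, 9)
  2P = (12, 4)
  3P = O

ord(P) = 3


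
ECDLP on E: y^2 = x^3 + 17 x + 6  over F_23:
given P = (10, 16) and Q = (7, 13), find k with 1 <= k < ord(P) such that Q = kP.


Enumerate multiples of P until we hit Q = (7, 13):
  1P = (10, 16)
  2P = (7, 13)
Match found at i = 2.

k = 2


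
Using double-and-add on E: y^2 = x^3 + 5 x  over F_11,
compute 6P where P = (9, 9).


k = 6 = 110_2 (binary, LSB first: 011)
Double-and-add from P = (9, 9):
  bit 0 = 0: acc unchanged = O
  bit 1 = 1: acc = O + (9, 2) = (9, 2)
  bit 2 = 1: acc = (9, 2) + (9, 9) = O

6P = O


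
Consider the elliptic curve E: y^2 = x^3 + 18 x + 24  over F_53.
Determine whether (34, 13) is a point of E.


Check whether y^2 = x^3 + 18 x + 24 (mod 53) for (x, y) = (34, 13).
LHS: y^2 = 13^2 mod 53 = 10
RHS: x^3 + 18 x + 24 = 34^3 + 18*34 + 24 mod 53 = 31
LHS != RHS

No, not on the curve


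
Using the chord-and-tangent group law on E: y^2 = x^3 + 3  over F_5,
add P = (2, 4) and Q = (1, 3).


P != Q, so use the chord formula.
s = (y2 - y1) / (x2 - x1) = (4) / (4) mod 5 = 1
x3 = s^2 - x1 - x2 mod 5 = 1^2 - 2 - 1 = 3
y3 = s (x1 - x3) - y1 mod 5 = 1 * (2 - 3) - 4 = 0

P + Q = (3, 0)


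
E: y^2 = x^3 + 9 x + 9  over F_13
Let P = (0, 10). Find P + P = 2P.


Doubling: s = (3 x1^2 + a) / (2 y1)
s = (3*0^2 + 9) / (2*10) mod 13 = 5
x3 = s^2 - 2 x1 mod 13 = 5^2 - 2*0 = 12
y3 = s (x1 - x3) - y1 mod 13 = 5 * (0 - 12) - 10 = 8

2P = (12, 8)


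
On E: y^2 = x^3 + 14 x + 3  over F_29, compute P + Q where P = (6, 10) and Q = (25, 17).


P != Q, so use the chord formula.
s = (y2 - y1) / (x2 - x1) = (7) / (19) mod 29 = 8
x3 = s^2 - x1 - x2 mod 29 = 8^2 - 6 - 25 = 4
y3 = s (x1 - x3) - y1 mod 29 = 8 * (6 - 4) - 10 = 6

P + Q = (4, 6)


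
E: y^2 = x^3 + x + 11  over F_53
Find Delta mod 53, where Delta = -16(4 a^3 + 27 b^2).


4 a^3 + 27 b^2 = 4*1^3 + 27*11^2 = 4 + 3267 = 3271
Delta = -16 * (3271) = -52336
Delta mod 53 = 28

Delta = 28 (mod 53)


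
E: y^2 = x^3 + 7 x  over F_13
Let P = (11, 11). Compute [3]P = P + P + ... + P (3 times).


k = 3 = 11_2 (binary, LSB first: 11)
Double-and-add from P = (11, 11):
  bit 0 = 1: acc = O + (11, 11) = (11, 11)
  bit 1 = 1: acc = (11, 11) + (3, 3) = (0, 0)

3P = (0, 0)


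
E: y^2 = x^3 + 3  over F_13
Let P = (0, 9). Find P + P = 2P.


Doubling: s = (3 x1^2 + a) / (2 y1)
s = (3*0^2 + 0) / (2*9) mod 13 = 0
x3 = s^2 - 2 x1 mod 13 = 0^2 - 2*0 = 0
y3 = s (x1 - x3) - y1 mod 13 = 0 * (0 - 0) - 9 = 4

2P = (0, 4)


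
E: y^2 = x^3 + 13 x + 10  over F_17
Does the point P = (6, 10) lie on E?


Check whether y^2 = x^3 + 13 x + 10 (mod 17) for (x, y) = (6, 10).
LHS: y^2 = 10^2 mod 17 = 15
RHS: x^3 + 13 x + 10 = 6^3 + 13*6 + 10 mod 17 = 15
LHS = RHS

Yes, on the curve


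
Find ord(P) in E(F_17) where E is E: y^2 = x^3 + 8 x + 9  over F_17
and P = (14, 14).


Compute successive multiples of P until we hit O:
  1P = (14, 14)
  2P = (15, 6)
  3P = (1, 1)
  4P = (3, 14)
  5P = (0, 3)
  6P = (7, 0)
  7P = (0, 14)
  8P = (3, 3)
  ... (continuing to 12P)
  12P = O

ord(P) = 12


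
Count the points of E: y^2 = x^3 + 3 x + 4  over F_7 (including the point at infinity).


For each x in F_7, count y with y^2 = x^3 + 3 x + 4 mod 7:
  x = 0: RHS = 4, y in [2, 5]  -> 2 point(s)
  x = 1: RHS = 1, y in [1, 6]  -> 2 point(s)
  x = 2: RHS = 4, y in [2, 5]  -> 2 point(s)
  x = 5: RHS = 4, y in [2, 5]  -> 2 point(s)
  x = 6: RHS = 0, y in [0]  -> 1 point(s)
Affine points: 9. Add the point at infinity: total = 10.

#E(F_7) = 10


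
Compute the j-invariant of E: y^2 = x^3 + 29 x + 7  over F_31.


Delta = -16(4 a^3 + 27 b^2) mod 31 = 21
-1728 * (4 a)^3 = -1728 * (4*29)^3 mod 31 = 27
j = 27 * 21^(-1) mod 31 = 19

j = 19 (mod 31)


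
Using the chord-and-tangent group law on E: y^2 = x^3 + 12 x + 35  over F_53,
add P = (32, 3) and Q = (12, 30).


P != Q, so use the chord formula.
s = (y2 - y1) / (x2 - x1) = (27) / (33) mod 53 = 49
x3 = s^2 - x1 - x2 mod 53 = 49^2 - 32 - 12 = 25
y3 = s (x1 - x3) - y1 mod 53 = 49 * (32 - 25) - 3 = 22

P + Q = (25, 22)


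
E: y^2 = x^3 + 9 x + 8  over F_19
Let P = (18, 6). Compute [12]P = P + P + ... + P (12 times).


k = 12 = 1100_2 (binary, LSB first: 0011)
Double-and-add from P = (18, 6):
  bit 0 = 0: acc unchanged = O
  bit 1 = 0: acc unchanged = O
  bit 2 = 1: acc = O + (17, 1) = (17, 1)
  bit 3 = 1: acc = (17, 1) + (5, 11) = (13, 2)

12P = (13, 2)


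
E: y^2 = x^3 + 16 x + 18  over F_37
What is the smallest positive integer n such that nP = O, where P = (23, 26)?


Compute successive multiples of P until we hit O:
  1P = (23, 26)
  2P = (2, 13)
  3P = (5, 1)
  4P = (30, 28)
  5P = (9, 15)
  6P = (16, 35)
  7P = (14, 10)
  8P = (26, 18)
  ... (continuing to 33P)
  33P = O

ord(P) = 33


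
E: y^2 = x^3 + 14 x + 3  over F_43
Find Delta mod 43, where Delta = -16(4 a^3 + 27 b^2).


4 a^3 + 27 b^2 = 4*14^3 + 27*3^2 = 10976 + 243 = 11219
Delta = -16 * (11219) = -179504
Delta mod 43 = 21

Delta = 21 (mod 43)


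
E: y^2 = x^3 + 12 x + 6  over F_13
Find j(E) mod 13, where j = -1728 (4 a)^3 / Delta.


Delta = -16(4 a^3 + 27 b^2) mod 13 = 8
-1728 * (4 a)^3 = -1728 * (4*12)^3 mod 13 = 1
j = 1 * 8^(-1) mod 13 = 5

j = 5 (mod 13)


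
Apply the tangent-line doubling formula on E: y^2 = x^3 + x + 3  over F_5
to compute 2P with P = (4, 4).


Doubling: s = (3 x1^2 + a) / (2 y1)
s = (3*4^2 + 1) / (2*4) mod 5 = 3
x3 = s^2 - 2 x1 mod 5 = 3^2 - 2*4 = 1
y3 = s (x1 - x3) - y1 mod 5 = 3 * (4 - 1) - 4 = 0

2P = (1, 0)


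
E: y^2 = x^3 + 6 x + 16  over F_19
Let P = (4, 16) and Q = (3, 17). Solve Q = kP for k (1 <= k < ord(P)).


Enumerate multiples of P until we hit Q = (3, 17):
  1P = (4, 16)
  2P = (16, 16)
  3P = (18, 3)
  4P = (3, 17)
Match found at i = 4.

k = 4


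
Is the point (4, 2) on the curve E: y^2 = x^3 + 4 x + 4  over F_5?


Check whether y^2 = x^3 + 4 x + 4 (mod 5) for (x, y) = (4, 2).
LHS: y^2 = 2^2 mod 5 = 4
RHS: x^3 + 4 x + 4 = 4^3 + 4*4 + 4 mod 5 = 4
LHS = RHS

Yes, on the curve


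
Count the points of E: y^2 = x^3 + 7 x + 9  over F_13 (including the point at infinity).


For each x in F_13, count y with y^2 = x^3 + 7 x + 9 mod 13:
  x = 0: RHS = 9, y in [3, 10]  -> 2 point(s)
  x = 1: RHS = 4, y in [2, 11]  -> 2 point(s)
  x = 4: RHS = 10, y in [6, 7]  -> 2 point(s)
  x = 5: RHS = 0, y in [0]  -> 1 point(s)
  x = 10: RHS = 0, y in [0]  -> 1 point(s)
  x = 11: RHS = 0, y in [0]  -> 1 point(s)
  x = 12: RHS = 1, y in [1, 12]  -> 2 point(s)
Affine points: 11. Add the point at infinity: total = 12.

#E(F_13) = 12


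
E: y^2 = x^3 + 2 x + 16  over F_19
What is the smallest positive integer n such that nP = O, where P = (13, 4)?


Compute successive multiples of P until we hit O:
  1P = (13, 4)
  2P = (17, 17)
  3P = (15, 18)
  4P = (2, 16)
  5P = (11, 18)
  6P = (6, 4)
  7P = (0, 15)
  8P = (12, 1)
  ... (continuing to 20P)
  20P = O

ord(P) = 20


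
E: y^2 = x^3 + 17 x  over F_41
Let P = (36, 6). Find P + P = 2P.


Doubling: s = (3 x1^2 + a) / (2 y1)
s = (3*36^2 + 17) / (2*6) mod 41 = 35
x3 = s^2 - 2 x1 mod 41 = 35^2 - 2*36 = 5
y3 = s (x1 - x3) - y1 mod 41 = 35 * (36 - 5) - 6 = 13

2P = (5, 13)


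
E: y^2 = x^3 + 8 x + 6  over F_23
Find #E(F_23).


For each x in F_23, count y with y^2 = x^3 + 8 x + 6 mod 23:
  x = 0: RHS = 6, y in [11, 12]  -> 2 point(s)
  x = 9: RHS = 2, y in [5, 18]  -> 2 point(s)
  x = 12: RHS = 13, y in [6, 17]  -> 2 point(s)
  x = 17: RHS = 18, y in [8, 15]  -> 2 point(s)
  x = 18: RHS = 2, y in [5, 18]  -> 2 point(s)
  x = 19: RHS = 2, y in [5, 18]  -> 2 point(s)
  x = 20: RHS = 1, y in [1, 22]  -> 2 point(s)
Affine points: 14. Add the point at infinity: total = 15.

#E(F_23) = 15


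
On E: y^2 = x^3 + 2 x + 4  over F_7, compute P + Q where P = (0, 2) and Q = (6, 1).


P != Q, so use the chord formula.
s = (y2 - y1) / (x2 - x1) = (6) / (6) mod 7 = 1
x3 = s^2 - x1 - x2 mod 7 = 1^2 - 0 - 6 = 2
y3 = s (x1 - x3) - y1 mod 7 = 1 * (0 - 2) - 2 = 3

P + Q = (2, 3)


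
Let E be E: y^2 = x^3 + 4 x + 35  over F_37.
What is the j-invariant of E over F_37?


Delta = -16(4 a^3 + 27 b^2) mod 37 = 22
-1728 * (4 a)^3 = -1728 * (4*4)^3 mod 37 = 27
j = 27 * 22^(-1) mod 37 = 13

j = 13 (mod 37)


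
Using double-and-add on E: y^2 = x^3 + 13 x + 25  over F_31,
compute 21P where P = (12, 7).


k = 21 = 10101_2 (binary, LSB first: 10101)
Double-and-add from P = (12, 7):
  bit 0 = 1: acc = O + (12, 7) = (12, 7)
  bit 1 = 0: acc unchanged = (12, 7)
  bit 2 = 1: acc = (12, 7) + (1, 15) = (7, 26)
  bit 3 = 0: acc unchanged = (7, 26)
  bit 4 = 1: acc = (7, 26) + (27, 23) = (25, 17)

21P = (25, 17)


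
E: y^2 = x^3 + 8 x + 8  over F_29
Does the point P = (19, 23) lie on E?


Check whether y^2 = x^3 + 8 x + 8 (mod 29) for (x, y) = (19, 23).
LHS: y^2 = 23^2 mod 29 = 7
RHS: x^3 + 8 x + 8 = 19^3 + 8*19 + 8 mod 29 = 1
LHS != RHS

No, not on the curve


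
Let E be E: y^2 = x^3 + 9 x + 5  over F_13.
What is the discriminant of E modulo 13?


4 a^3 + 27 b^2 = 4*9^3 + 27*5^2 = 2916 + 675 = 3591
Delta = -16 * (3591) = -57456
Delta mod 13 = 4

Delta = 4 (mod 13)


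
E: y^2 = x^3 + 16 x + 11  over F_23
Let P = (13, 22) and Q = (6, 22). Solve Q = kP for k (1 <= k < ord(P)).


Enumerate multiples of P until we hit Q = (6, 22):
  1P = (13, 22)
  2P = (6, 22)
Match found at i = 2.

k = 2


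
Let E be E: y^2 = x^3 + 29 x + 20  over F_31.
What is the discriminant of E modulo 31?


4 a^3 + 27 b^2 = 4*29^3 + 27*20^2 = 97556 + 10800 = 108356
Delta = -16 * (108356) = -1733696
Delta mod 31 = 10

Delta = 10 (mod 31)


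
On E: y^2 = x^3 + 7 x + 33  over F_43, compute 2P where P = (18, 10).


Doubling: s = (3 x1^2 + a) / (2 y1)
s = (3*18^2 + 7) / (2*10) mod 43 = 21
x3 = s^2 - 2 x1 mod 43 = 21^2 - 2*18 = 18
y3 = s (x1 - x3) - y1 mod 43 = 21 * (18 - 18) - 10 = 33

2P = (18, 33)


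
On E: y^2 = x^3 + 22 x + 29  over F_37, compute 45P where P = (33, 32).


k = 45 = 101101_2 (binary, LSB first: 101101)
Double-and-add from P = (33, 32):
  bit 0 = 1: acc = O + (33, 32) = (33, 32)
  bit 1 = 0: acc unchanged = (33, 32)
  bit 2 = 1: acc = (33, 32) + (27, 20) = (18, 35)
  bit 3 = 1: acc = (18, 35) + (17, 5) = (14, 11)
  bit 4 = 0: acc unchanged = (14, 11)
  bit 5 = 1: acc = (14, 11) + (15, 16) = (33, 5)

45P = (33, 5)


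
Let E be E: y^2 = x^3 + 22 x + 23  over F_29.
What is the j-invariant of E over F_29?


Delta = -16(4 a^3 + 27 b^2) mod 29 = 20
-1728 * (4 a)^3 = -1728 * (4*22)^3 mod 29 = 12
j = 12 * 20^(-1) mod 29 = 18

j = 18 (mod 29)


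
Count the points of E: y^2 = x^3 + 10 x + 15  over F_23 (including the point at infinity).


For each x in F_23, count y with y^2 = x^3 + 10 x + 15 mod 23:
  x = 1: RHS = 3, y in [7, 16]  -> 2 point(s)
  x = 3: RHS = 3, y in [7, 16]  -> 2 point(s)
  x = 4: RHS = 4, y in [2, 21]  -> 2 point(s)
  x = 5: RHS = 6, y in [11, 12]  -> 2 point(s)
  x = 8: RHS = 9, y in [3, 20]  -> 2 point(s)
  x = 9: RHS = 6, y in [11, 12]  -> 2 point(s)
  x = 12: RHS = 0, y in [0]  -> 1 point(s)
  x = 14: RHS = 1, y in [1, 22]  -> 2 point(s)
  x = 16: RHS = 16, y in [4, 19]  -> 2 point(s)
  x = 18: RHS = 1, y in [1, 22]  -> 2 point(s)
  x = 19: RHS = 3, y in [7, 16]  -> 2 point(s)
  x = 20: RHS = 4, y in [2, 21]  -> 2 point(s)
  x = 22: RHS = 4, y in [2, 21]  -> 2 point(s)
Affine points: 25. Add the point at infinity: total = 26.

#E(F_23) = 26


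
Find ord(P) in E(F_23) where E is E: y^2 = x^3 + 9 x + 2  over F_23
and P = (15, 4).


Compute successive multiples of P until we hit O:
  1P = (15, 4)
  2P = (18, 4)
  3P = (13, 19)
  4P = (11, 12)
  5P = (1, 14)
  6P = (0, 5)
  7P = (17, 13)
  8P = (17, 10)
  ... (continuing to 15P)
  15P = O

ord(P) = 15


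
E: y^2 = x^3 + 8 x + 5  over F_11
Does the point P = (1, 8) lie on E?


Check whether y^2 = x^3 + 8 x + 5 (mod 11) for (x, y) = (1, 8).
LHS: y^2 = 8^2 mod 11 = 9
RHS: x^3 + 8 x + 5 = 1^3 + 8*1 + 5 mod 11 = 3
LHS != RHS

No, not on the curve


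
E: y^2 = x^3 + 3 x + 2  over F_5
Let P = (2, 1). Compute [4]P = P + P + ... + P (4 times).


k = 4 = 100_2 (binary, LSB first: 001)
Double-and-add from P = (2, 1):
  bit 0 = 0: acc unchanged = O
  bit 1 = 0: acc unchanged = O
  bit 2 = 1: acc = O + (2, 4) = (2, 4)

4P = (2, 4)


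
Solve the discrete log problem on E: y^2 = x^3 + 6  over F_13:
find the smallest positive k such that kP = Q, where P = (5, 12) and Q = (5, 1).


Enumerate multiples of P until we hit Q = (5, 1):
  1P = (5, 12)
  2P = (2, 12)
  3P = (6, 1)
  4P = (6, 12)
  5P = (2, 1)
  6P = (5, 1)
Match found at i = 6.

k = 6


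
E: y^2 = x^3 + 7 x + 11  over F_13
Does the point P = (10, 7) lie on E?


Check whether y^2 = x^3 + 7 x + 11 (mod 13) for (x, y) = (10, 7).
LHS: y^2 = 7^2 mod 13 = 10
RHS: x^3 + 7 x + 11 = 10^3 + 7*10 + 11 mod 13 = 2
LHS != RHS

No, not on the curve


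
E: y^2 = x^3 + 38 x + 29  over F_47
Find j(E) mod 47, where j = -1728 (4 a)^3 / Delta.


Delta = -16(4 a^3 + 27 b^2) mod 47 = 30
-1728 * (4 a)^3 = -1728 * (4*38)^3 mod 47 = 24
j = 24 * 30^(-1) mod 47 = 29

j = 29 (mod 47)
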